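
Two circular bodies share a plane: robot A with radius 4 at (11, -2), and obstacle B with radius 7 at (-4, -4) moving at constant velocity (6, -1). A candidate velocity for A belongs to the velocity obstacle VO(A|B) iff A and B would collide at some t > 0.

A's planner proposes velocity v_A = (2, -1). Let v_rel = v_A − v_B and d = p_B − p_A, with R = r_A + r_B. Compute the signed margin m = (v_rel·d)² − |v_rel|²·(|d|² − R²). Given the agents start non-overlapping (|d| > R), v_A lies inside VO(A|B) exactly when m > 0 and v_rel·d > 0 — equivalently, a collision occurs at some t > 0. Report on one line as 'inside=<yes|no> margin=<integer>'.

d = (-15, -2),  |d|² = 229;  R = 4+7 = 11,  c = 229−11² = 108
v_rel = (-4, 0),  |v_rel|² = 16;  v_rel·d = (-4)·(-15) + (0)·(-2) = 60
16·t² − 120·t + 108 = 0  ⇒  m = 60² − 16·108 = 1872
m = 1872 > 0,  v_rel·d = 60 > 0  ⇒  inside

inside=yes margin=1872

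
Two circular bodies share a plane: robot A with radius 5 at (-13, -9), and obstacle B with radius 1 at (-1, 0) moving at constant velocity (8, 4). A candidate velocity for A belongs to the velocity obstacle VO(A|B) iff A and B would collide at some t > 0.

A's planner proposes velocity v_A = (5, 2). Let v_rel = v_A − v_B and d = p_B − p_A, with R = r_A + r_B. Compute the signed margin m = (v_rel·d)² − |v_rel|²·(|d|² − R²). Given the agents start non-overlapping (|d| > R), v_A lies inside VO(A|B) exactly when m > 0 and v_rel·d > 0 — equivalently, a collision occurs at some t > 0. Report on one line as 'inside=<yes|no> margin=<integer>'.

d = (12, 9),  |d|² = 225;  R = 5+1 = 6,  c = 225−6² = 189
v_rel = (-3, -2),  |v_rel|² = 13;  v_rel·d = (-3)·(12) + (-2)·(9) = -54
13·t² + 108·t + 189 = 0  ⇒  m = (-54)² − 13·189 = 459
m = 459 > 0,  v_rel·d = -54 < 0  ⇒  outside

inside=no margin=459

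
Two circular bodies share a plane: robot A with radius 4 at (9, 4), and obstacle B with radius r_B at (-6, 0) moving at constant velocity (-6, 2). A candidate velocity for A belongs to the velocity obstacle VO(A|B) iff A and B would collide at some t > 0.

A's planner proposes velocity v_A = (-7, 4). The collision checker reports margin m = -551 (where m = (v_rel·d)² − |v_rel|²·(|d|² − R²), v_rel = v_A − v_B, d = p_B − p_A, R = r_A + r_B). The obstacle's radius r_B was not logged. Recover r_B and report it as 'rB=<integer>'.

m = -551
d = (-15, -4);  v_rel = (-1, 2),  |v_rel|² = 5
v_rel×d = (-1)·(-4) − (2)·(-15) = 34
since m = R²·5 − 34²:  R² = (1156 + -551) / 5 = 121
R = √121 = 11  ⇒  r_B = 11 − 4 = 7

rB=7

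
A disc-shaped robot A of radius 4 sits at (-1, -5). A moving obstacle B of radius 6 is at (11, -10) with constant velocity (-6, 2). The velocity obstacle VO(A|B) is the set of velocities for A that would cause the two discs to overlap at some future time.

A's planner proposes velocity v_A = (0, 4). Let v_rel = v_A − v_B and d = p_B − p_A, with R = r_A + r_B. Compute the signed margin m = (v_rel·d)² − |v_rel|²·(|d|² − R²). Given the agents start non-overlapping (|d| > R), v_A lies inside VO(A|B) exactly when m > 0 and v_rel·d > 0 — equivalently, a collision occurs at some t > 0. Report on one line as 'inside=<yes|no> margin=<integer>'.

d = (12, -5),  |d|² = 169;  R = 4+6 = 10,  c = 169−10² = 69
v_rel = (6, 2),  |v_rel|² = 40;  v_rel·d = (6)·(12) + (2)·(-5) = 62
40·t² − 124·t + 69 = 0  ⇒  m = 62² − 40·69 = 1084
m = 1084 > 0,  v_rel·d = 62 > 0  ⇒  inside

inside=yes margin=1084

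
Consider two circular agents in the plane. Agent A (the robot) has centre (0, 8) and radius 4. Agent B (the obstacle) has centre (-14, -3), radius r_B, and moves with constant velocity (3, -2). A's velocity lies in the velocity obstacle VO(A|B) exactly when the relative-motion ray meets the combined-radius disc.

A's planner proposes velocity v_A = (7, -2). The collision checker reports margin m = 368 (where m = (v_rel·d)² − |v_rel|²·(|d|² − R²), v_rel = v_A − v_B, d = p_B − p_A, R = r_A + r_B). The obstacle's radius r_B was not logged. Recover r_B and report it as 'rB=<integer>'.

m = 368
d = (-14, -11);  v_rel = (4, 0),  |v_rel|² = 16
v_rel×d = (4)·(-11) − (0)·(-14) = -44
since m = R²·16 − (-44)²:  R² = (1936 + 368) / 16 = 144
R = √144 = 12  ⇒  r_B = 12 − 4 = 8

rB=8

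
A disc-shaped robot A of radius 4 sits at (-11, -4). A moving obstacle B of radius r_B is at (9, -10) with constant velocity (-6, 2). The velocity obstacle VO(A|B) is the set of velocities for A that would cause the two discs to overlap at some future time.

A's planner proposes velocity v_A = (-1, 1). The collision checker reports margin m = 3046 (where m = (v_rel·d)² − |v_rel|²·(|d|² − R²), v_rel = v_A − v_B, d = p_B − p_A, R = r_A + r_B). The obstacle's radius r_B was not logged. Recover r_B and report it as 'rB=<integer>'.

m = 3046
d = (20, -6);  v_rel = (5, -1),  |v_rel|² = 26
v_rel×d = (5)·(-6) − (-1)·(20) = -10
since m = R²·26 − (-10)²:  R² = (100 + 3046) / 26 = 121
R = √121 = 11  ⇒  r_B = 11 − 4 = 7

rB=7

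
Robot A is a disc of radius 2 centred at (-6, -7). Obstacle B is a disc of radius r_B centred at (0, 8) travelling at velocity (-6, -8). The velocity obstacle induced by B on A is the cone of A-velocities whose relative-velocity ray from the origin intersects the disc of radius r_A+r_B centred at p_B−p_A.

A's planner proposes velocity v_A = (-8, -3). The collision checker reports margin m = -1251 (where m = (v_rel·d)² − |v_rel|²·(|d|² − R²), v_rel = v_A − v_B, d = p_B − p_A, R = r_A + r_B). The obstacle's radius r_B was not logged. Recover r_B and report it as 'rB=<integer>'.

m = -1251
d = (6, 15);  v_rel = (-2, 5),  |v_rel|² = 29
v_rel×d = (-2)·(15) − (5)·(6) = -60
since m = R²·29 − (-60)²:  R² = (3600 + -1251) / 29 = 81
R = √81 = 9  ⇒  r_B = 9 − 2 = 7

rB=7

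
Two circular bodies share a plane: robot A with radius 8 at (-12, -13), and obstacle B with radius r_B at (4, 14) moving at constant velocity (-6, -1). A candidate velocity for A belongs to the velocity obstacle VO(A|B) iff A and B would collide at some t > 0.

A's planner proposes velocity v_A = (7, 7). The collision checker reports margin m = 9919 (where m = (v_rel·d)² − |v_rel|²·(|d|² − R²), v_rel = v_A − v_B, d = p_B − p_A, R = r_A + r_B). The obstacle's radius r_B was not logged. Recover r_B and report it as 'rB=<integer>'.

m = 9919
d = (16, 27);  v_rel = (13, 8),  |v_rel|² = 233
v_rel×d = (13)·(27) − (8)·(16) = 223
since m = R²·233 − 223²:  R² = (49729 + 9919) / 233 = 256
R = √256 = 16  ⇒  r_B = 16 − 8 = 8

rB=8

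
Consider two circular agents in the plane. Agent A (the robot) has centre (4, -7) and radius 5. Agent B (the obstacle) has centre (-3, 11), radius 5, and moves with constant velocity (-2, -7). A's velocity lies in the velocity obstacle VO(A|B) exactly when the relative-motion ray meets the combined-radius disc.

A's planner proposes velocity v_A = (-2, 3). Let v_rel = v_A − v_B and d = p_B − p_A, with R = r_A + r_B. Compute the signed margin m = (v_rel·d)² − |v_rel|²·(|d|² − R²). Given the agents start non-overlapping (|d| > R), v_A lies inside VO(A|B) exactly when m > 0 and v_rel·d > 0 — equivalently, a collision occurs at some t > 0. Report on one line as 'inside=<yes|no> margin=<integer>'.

d = (-7, 18),  |d|² = 373;  R = 5+5 = 10,  c = 373−10² = 273
v_rel = (0, 10),  |v_rel|² = 100;  v_rel·d = (0)·(-7) + (10)·(18) = 180
100·t² − 360·t + 273 = 0  ⇒  m = 180² − 100·273 = 5100
m = 5100 > 0,  v_rel·d = 180 > 0  ⇒  inside

inside=yes margin=5100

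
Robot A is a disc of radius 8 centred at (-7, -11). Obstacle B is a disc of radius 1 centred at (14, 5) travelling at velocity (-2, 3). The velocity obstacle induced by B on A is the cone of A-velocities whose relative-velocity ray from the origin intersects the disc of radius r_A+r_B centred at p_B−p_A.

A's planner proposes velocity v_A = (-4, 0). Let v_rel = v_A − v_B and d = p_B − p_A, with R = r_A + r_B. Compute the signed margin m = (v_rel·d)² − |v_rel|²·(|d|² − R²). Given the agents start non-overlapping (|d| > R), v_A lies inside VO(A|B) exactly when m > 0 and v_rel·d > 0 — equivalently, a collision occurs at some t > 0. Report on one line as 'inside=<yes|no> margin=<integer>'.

d = (21, 16),  |d|² = 697;  R = 8+1 = 9,  c = 697−9² = 616
v_rel = (-2, -3),  |v_rel|² = 13;  v_rel·d = (-2)·(21) + (-3)·(16) = -90
13·t² + 180·t + 616 = 0  ⇒  m = (-90)² − 13·616 = 92
m = 92 > 0,  v_rel·d = -90 < 0  ⇒  outside

inside=no margin=92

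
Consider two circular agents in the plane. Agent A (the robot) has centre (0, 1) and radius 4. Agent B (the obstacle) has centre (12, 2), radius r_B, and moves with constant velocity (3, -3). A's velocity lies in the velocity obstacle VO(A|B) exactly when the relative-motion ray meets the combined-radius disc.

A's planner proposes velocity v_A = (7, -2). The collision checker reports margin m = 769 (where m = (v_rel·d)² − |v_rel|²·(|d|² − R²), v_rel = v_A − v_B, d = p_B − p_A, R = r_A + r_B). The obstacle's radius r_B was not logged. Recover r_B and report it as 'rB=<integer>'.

m = 769
d = (12, 1);  v_rel = (4, 1),  |v_rel|² = 17
v_rel×d = (4)·(1) − (1)·(12) = -8
since m = R²·17 − (-8)²:  R² = (64 + 769) / 17 = 49
R = √49 = 7  ⇒  r_B = 7 − 4 = 3

rB=3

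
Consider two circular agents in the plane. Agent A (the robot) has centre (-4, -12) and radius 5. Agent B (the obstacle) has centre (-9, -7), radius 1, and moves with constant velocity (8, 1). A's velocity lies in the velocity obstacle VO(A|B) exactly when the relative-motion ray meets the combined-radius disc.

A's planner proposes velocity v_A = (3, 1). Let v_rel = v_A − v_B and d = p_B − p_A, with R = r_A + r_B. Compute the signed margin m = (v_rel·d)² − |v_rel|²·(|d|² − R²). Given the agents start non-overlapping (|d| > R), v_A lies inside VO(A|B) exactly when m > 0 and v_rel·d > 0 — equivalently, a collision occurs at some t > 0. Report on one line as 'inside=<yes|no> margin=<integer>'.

d = (-5, 5),  |d|² = 50;  R = 5+1 = 6,  c = 50−6² = 14
v_rel = (-5, 0),  |v_rel|² = 25;  v_rel·d = (-5)·(-5) + (0)·(5) = 25
25·t² − 50·t + 14 = 0  ⇒  m = 25² − 25·14 = 275
m = 275 > 0,  v_rel·d = 25 > 0  ⇒  inside

inside=yes margin=275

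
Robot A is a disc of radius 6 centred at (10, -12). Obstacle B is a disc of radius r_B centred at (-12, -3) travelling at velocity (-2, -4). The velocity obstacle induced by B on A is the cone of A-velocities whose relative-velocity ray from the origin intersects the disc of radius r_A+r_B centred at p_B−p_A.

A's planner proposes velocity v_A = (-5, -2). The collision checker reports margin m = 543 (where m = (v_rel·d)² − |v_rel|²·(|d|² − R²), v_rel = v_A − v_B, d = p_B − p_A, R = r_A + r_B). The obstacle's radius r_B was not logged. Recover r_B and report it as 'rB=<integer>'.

m = 543
d = (-22, 9);  v_rel = (-3, 2),  |v_rel|² = 13
v_rel×d = (-3)·(9) − (2)·(-22) = 17
since m = R²·13 − 17²:  R² = (289 + 543) / 13 = 64
R = √64 = 8  ⇒  r_B = 8 − 6 = 2

rB=2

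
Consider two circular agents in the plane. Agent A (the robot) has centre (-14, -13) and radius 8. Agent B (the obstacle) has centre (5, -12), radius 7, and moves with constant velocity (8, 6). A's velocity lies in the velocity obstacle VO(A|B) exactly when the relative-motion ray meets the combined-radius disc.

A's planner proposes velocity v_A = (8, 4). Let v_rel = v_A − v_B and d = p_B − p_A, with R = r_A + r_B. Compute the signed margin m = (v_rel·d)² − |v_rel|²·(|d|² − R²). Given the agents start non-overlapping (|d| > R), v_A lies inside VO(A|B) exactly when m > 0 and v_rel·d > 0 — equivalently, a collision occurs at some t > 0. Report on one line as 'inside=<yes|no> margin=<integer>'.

d = (19, 1),  |d|² = 362;  R = 8+7 = 15,  c = 362−15² = 137
v_rel = (0, -2),  |v_rel|² = 4;  v_rel·d = (0)·(19) + (-2)·(1) = -2
4·t² + 4·t + 137 = 0  ⇒  m = (-2)² − 4·137 = -544
m = -544 < 0,  v_rel·d = -2 < 0  ⇒  outside

inside=no margin=-544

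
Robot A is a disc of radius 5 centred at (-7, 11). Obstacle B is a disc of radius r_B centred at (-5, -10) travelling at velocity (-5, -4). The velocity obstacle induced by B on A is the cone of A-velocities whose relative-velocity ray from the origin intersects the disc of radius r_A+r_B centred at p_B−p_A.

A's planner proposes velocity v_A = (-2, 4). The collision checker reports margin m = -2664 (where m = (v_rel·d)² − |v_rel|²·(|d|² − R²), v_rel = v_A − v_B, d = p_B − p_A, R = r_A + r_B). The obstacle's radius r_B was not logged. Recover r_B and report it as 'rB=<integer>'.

m = -2664
d = (2, -21);  v_rel = (3, 8),  |v_rel|² = 73
v_rel×d = (3)·(-21) − (8)·(2) = -79
since m = R²·73 − (-79)²:  R² = (6241 + -2664) / 73 = 49
R = √49 = 7  ⇒  r_B = 7 − 5 = 2

rB=2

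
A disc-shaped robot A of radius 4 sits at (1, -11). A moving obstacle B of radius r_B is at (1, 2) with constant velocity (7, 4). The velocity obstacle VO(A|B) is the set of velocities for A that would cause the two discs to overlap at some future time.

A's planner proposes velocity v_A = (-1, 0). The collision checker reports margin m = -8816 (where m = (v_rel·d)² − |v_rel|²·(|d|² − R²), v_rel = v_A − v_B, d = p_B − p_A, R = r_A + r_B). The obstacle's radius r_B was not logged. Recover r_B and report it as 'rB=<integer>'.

m = -8816
d = (0, 13);  v_rel = (-8, -4),  |v_rel|² = 80
v_rel×d = (-8)·(13) − (-4)·(0) = -104
since m = R²·80 − (-104)²:  R² = (10816 + -8816) / 80 = 25
R = √25 = 5  ⇒  r_B = 5 − 4 = 1

rB=1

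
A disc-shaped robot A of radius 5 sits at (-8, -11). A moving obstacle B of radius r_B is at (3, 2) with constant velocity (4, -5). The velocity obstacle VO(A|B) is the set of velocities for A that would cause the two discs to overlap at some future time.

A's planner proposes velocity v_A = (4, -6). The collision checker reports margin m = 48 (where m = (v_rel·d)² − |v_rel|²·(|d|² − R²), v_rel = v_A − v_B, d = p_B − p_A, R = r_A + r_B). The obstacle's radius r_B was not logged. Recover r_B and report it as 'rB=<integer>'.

m = 48
d = (11, 13);  v_rel = (0, -1),  |v_rel|² = 1
v_rel×d = (0)·(13) − (-1)·(11) = 11
since m = R²·1 − 11²:  R² = (121 + 48) / 1 = 169
R = √169 = 13  ⇒  r_B = 13 − 5 = 8

rB=8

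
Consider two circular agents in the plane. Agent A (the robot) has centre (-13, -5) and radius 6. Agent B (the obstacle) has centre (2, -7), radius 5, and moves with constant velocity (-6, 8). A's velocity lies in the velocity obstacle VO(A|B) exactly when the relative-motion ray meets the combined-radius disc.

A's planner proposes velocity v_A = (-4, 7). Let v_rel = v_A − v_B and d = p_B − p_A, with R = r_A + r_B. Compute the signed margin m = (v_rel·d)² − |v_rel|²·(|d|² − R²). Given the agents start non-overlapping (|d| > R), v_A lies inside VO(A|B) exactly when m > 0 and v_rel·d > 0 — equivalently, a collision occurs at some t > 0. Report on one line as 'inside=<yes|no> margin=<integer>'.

d = (15, -2),  |d|² = 229;  R = 6+5 = 11,  c = 229−11² = 108
v_rel = (2, -1),  |v_rel|² = 5;  v_rel·d = (2)·(15) + (-1)·(-2) = 32
5·t² − 64·t + 108 = 0  ⇒  m = 32² − 5·108 = 484
m = 484 > 0,  v_rel·d = 32 > 0  ⇒  inside

inside=yes margin=484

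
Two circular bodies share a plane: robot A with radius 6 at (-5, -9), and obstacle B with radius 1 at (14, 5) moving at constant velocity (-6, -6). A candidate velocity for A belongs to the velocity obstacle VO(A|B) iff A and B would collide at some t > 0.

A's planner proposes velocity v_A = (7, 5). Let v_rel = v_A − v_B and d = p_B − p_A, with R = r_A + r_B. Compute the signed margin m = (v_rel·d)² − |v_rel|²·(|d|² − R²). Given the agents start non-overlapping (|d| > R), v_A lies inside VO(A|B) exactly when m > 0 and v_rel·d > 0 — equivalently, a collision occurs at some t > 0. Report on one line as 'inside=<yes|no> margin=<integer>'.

d = (19, 14),  |d|² = 557;  R = 6+1 = 7,  c = 557−7² = 508
v_rel = (13, 11),  |v_rel|² = 290;  v_rel·d = (13)·(19) + (11)·(14) = 401
290·t² − 802·t + 508 = 0  ⇒  m = 401² − 290·508 = 13481
m = 13481 > 0,  v_rel·d = 401 > 0  ⇒  inside

inside=yes margin=13481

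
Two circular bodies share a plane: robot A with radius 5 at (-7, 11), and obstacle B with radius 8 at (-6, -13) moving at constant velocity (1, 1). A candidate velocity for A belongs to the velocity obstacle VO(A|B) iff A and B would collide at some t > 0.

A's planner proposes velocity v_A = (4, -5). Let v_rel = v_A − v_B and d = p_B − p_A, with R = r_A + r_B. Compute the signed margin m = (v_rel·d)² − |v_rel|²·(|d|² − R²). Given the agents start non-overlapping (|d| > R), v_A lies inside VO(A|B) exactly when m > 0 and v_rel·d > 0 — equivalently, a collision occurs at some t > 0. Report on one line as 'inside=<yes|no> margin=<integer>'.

d = (1, -24),  |d|² = 577;  R = 5+8 = 13,  c = 577−13² = 408
v_rel = (3, -6),  |v_rel|² = 45;  v_rel·d = (3)·(1) + (-6)·(-24) = 147
45·t² − 294·t + 408 = 0  ⇒  m = 147² − 45·408 = 3249
m = 3249 > 0,  v_rel·d = 147 > 0  ⇒  inside

inside=yes margin=3249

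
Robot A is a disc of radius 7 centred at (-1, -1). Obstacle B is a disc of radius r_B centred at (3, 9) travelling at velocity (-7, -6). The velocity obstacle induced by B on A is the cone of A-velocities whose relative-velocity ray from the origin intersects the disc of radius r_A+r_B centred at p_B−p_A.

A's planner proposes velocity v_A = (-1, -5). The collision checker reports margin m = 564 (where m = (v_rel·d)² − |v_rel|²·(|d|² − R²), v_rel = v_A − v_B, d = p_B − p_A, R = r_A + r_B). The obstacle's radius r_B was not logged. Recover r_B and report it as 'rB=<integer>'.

m = 564
d = (4, 10);  v_rel = (6, 1),  |v_rel|² = 37
v_rel×d = (6)·(10) − (1)·(4) = 56
since m = R²·37 − 56²:  R² = (3136 + 564) / 37 = 100
R = √100 = 10  ⇒  r_B = 10 − 7 = 3

rB=3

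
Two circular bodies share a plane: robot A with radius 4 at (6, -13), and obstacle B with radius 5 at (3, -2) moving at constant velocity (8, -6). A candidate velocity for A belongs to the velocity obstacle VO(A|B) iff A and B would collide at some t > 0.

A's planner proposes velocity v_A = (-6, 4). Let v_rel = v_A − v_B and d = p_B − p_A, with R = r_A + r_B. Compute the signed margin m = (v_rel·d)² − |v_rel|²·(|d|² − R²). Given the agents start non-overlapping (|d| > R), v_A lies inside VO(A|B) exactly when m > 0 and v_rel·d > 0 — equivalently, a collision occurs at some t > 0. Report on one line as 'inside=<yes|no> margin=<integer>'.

d = (-3, 11),  |d|² = 130;  R = 4+5 = 9,  c = 130−9² = 49
v_rel = (-14, 10),  |v_rel|² = 296;  v_rel·d = (-14)·(-3) + (10)·(11) = 152
296·t² − 304·t + 49 = 0  ⇒  m = 152² − 296·49 = 8600
m = 8600 > 0,  v_rel·d = 152 > 0  ⇒  inside

inside=yes margin=8600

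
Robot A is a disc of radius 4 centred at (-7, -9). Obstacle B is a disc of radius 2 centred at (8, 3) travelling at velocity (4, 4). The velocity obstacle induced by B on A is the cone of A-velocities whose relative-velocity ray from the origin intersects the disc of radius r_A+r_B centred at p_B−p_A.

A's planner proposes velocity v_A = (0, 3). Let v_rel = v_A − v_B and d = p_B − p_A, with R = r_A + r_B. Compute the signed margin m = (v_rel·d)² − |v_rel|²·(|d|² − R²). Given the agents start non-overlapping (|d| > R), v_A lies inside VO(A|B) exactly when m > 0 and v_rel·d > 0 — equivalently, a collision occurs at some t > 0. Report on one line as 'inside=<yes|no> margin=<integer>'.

d = (15, 12),  |d|² = 369;  R = 4+2 = 6,  c = 369−6² = 333
v_rel = (-4, -1),  |v_rel|² = 17;  v_rel·d = (-4)·(15) + (-1)·(12) = -72
17·t² + 144·t + 333 = 0  ⇒  m = (-72)² − 17·333 = -477
m = -477 < 0,  v_rel·d = -72 < 0  ⇒  outside

inside=no margin=-477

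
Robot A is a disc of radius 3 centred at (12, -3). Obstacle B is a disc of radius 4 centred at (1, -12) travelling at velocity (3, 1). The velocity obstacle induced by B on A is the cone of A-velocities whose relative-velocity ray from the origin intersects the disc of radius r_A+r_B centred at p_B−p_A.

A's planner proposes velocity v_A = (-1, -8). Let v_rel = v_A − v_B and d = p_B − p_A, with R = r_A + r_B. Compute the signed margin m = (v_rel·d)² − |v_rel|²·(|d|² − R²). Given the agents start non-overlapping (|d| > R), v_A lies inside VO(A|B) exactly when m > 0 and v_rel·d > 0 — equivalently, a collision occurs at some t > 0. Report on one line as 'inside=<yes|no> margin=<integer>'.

d = (-11, -9),  |d|² = 202;  R = 3+4 = 7,  c = 202−7² = 153
v_rel = (-4, -9),  |v_rel|² = 97;  v_rel·d = (-4)·(-11) + (-9)·(-9) = 125
97·t² − 250·t + 153 = 0  ⇒  m = 125² − 97·153 = 784
m = 784 > 0,  v_rel·d = 125 > 0  ⇒  inside

inside=yes margin=784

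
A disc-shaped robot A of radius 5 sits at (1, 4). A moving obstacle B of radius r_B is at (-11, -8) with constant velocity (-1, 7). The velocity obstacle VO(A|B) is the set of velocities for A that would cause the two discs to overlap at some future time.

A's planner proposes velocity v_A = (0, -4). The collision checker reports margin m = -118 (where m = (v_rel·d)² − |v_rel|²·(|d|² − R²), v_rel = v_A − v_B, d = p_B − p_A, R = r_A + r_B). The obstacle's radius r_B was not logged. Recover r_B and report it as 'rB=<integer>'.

m = -118
d = (-12, -12);  v_rel = (1, -11),  |v_rel|² = 122
v_rel×d = (1)·(-12) − (-11)·(-12) = -144
since m = R²·122 − (-144)²:  R² = (20736 + -118) / 122 = 169
R = √169 = 13  ⇒  r_B = 13 − 5 = 8

rB=8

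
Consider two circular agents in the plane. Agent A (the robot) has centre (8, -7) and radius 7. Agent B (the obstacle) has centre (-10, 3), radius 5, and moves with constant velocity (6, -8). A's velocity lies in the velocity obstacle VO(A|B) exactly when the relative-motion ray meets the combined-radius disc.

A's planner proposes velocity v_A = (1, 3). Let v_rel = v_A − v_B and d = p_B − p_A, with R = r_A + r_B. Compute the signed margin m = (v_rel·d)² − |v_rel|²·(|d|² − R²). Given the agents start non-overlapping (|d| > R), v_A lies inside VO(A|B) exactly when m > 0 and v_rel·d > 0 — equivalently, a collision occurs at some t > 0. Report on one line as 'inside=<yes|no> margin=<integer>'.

d = (-18, 10),  |d|² = 424;  R = 7+5 = 12,  c = 424−12² = 280
v_rel = (-5, 11),  |v_rel|² = 146;  v_rel·d = (-5)·(-18) + (11)·(10) = 200
146·t² − 400·t + 280 = 0  ⇒  m = 200² − 146·280 = -880
m = -880 < 0,  v_rel·d = 200 > 0  ⇒  outside

inside=no margin=-880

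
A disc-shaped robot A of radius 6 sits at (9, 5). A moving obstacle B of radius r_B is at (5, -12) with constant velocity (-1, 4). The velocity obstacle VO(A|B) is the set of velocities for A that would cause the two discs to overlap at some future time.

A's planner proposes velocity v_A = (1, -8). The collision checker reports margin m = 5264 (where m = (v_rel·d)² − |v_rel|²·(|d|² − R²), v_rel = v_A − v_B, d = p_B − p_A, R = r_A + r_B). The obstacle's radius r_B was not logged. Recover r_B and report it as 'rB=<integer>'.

m = 5264
d = (-4, -17);  v_rel = (2, -12),  |v_rel|² = 148
v_rel×d = (2)·(-17) − (-12)·(-4) = -82
since m = R²·148 − (-82)²:  R² = (6724 + 5264) / 148 = 81
R = √81 = 9  ⇒  r_B = 9 − 6 = 3

rB=3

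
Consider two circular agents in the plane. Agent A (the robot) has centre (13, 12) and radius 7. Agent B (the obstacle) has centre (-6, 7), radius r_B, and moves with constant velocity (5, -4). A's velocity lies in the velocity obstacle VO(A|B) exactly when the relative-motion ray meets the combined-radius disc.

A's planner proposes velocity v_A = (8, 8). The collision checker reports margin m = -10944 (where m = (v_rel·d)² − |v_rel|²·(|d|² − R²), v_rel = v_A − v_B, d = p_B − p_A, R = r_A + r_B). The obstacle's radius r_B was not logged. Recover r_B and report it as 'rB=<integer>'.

m = -10944
d = (-19, -5);  v_rel = (3, 12),  |v_rel|² = 153
v_rel×d = (3)·(-5) − (12)·(-19) = 213
since m = R²·153 − 213²:  R² = (45369 + -10944) / 153 = 225
R = √225 = 15  ⇒  r_B = 15 − 7 = 8

rB=8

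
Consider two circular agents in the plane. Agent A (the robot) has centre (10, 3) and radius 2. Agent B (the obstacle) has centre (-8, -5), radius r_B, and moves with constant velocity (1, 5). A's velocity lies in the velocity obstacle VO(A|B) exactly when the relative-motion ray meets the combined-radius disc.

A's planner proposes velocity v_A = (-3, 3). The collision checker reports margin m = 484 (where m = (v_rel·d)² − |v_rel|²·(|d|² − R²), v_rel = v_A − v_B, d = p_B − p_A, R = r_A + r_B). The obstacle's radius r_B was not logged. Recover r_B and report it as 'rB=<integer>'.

m = 484
d = (-18, -8);  v_rel = (-4, -2),  |v_rel|² = 20
v_rel×d = (-4)·(-8) − (-2)·(-18) = -4
since m = R²·20 − (-4)²:  R² = (16 + 484) / 20 = 25
R = √25 = 5  ⇒  r_B = 5 − 2 = 3

rB=3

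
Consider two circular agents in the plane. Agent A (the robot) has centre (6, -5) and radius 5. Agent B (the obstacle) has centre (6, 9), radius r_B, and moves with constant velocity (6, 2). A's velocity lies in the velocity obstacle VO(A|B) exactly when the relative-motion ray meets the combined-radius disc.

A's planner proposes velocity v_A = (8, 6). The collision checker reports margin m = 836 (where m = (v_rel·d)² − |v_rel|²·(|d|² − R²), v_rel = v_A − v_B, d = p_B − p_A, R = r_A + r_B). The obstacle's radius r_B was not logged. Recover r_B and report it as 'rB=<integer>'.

m = 836
d = (0, 14);  v_rel = (2, 4),  |v_rel|² = 20
v_rel×d = (2)·(14) − (4)·(0) = 28
since m = R²·20 − 28²:  R² = (784 + 836) / 20 = 81
R = √81 = 9  ⇒  r_B = 9 − 5 = 4

rB=4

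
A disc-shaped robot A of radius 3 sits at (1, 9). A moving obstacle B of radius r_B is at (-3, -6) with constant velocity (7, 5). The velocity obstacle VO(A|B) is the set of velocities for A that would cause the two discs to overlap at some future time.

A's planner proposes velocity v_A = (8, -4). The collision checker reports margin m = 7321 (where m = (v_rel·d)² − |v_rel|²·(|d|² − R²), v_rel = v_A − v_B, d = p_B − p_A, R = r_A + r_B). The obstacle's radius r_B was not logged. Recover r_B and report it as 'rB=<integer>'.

m = 7321
d = (-4, -15);  v_rel = (1, -9),  |v_rel|² = 82
v_rel×d = (1)·(-15) − (-9)·(-4) = -51
since m = R²·82 − (-51)²:  R² = (2601 + 7321) / 82 = 121
R = √121 = 11  ⇒  r_B = 11 − 3 = 8

rB=8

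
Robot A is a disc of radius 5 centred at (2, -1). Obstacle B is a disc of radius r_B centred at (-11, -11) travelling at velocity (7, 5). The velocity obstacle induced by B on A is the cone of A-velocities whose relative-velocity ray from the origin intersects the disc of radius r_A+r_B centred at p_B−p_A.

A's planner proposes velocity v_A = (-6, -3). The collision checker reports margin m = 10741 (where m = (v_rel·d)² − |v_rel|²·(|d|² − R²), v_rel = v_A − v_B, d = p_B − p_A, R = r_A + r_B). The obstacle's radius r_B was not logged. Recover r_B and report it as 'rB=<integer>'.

m = 10741
d = (-13, -10);  v_rel = (-13, -8),  |v_rel|² = 233
v_rel×d = (-13)·(-10) − (-8)·(-13) = 26
since m = R²·233 − 26²:  R² = (676 + 10741) / 233 = 49
R = √49 = 7  ⇒  r_B = 7 − 5 = 2

rB=2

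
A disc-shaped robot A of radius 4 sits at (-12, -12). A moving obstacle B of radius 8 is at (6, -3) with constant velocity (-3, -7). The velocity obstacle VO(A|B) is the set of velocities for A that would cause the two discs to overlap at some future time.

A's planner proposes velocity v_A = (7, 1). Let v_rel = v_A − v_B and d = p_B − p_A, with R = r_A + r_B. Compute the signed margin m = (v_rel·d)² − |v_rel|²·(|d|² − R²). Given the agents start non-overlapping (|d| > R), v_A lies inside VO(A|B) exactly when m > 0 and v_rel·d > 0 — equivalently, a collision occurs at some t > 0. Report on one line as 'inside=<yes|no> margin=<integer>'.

d = (18, 9),  |d|² = 405;  R = 4+8 = 12,  c = 405−12² = 261
v_rel = (10, 8),  |v_rel|² = 164;  v_rel·d = (10)·(18) + (8)·(9) = 252
164·t² − 504·t + 261 = 0  ⇒  m = 252² − 164·261 = 20700
m = 20700 > 0,  v_rel·d = 252 > 0  ⇒  inside

inside=yes margin=20700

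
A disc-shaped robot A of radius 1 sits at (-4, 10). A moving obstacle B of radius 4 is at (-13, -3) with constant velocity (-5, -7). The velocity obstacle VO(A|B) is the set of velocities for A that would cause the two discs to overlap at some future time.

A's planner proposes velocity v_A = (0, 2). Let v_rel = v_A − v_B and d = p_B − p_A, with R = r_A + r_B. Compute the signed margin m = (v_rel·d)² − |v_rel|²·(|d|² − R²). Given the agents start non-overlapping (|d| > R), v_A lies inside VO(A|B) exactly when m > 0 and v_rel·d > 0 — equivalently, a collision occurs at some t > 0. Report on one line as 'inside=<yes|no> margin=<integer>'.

d = (-9, -13),  |d|² = 250;  R = 1+4 = 5,  c = 250−5² = 225
v_rel = (5, 9),  |v_rel|² = 106;  v_rel·d = (5)·(-9) + (9)·(-13) = -162
106·t² + 324·t + 225 = 0  ⇒  m = (-162)² − 106·225 = 2394
m = 2394 > 0,  v_rel·d = -162 < 0  ⇒  outside

inside=no margin=2394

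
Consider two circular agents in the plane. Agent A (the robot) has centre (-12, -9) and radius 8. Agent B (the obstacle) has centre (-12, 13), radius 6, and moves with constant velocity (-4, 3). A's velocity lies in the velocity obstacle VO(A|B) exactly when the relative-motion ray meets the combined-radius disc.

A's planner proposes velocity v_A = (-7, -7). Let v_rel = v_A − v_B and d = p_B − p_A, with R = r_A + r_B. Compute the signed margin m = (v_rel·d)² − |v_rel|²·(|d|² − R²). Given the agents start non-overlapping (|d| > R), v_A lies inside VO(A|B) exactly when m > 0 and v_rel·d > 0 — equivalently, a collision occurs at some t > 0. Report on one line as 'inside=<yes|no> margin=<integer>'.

d = (0, 22),  |d|² = 484;  R = 8+6 = 14,  c = 484−14² = 288
v_rel = (-3, -10),  |v_rel|² = 109;  v_rel·d = (-3)·(0) + (-10)·(22) = -220
109·t² + 440·t + 288 = 0  ⇒  m = (-220)² − 109·288 = 17008
m = 17008 > 0,  v_rel·d = -220 < 0  ⇒  outside

inside=no margin=17008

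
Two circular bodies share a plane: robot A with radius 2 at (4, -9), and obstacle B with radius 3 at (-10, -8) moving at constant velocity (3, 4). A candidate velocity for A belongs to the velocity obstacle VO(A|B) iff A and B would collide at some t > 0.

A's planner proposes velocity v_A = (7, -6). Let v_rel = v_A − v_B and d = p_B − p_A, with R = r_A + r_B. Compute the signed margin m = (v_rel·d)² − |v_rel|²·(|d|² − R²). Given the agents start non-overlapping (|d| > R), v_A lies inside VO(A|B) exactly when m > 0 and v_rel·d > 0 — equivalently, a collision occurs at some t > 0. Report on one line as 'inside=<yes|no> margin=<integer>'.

d = (-14, 1),  |d|² = 197;  R = 2+3 = 5,  c = 197−5² = 172
v_rel = (4, -10),  |v_rel|² = 116;  v_rel·d = (4)·(-14) + (-10)·(1) = -66
116·t² + 132·t + 172 = 0  ⇒  m = (-66)² − 116·172 = -15596
m = -15596 < 0,  v_rel·d = -66 < 0  ⇒  outside

inside=no margin=-15596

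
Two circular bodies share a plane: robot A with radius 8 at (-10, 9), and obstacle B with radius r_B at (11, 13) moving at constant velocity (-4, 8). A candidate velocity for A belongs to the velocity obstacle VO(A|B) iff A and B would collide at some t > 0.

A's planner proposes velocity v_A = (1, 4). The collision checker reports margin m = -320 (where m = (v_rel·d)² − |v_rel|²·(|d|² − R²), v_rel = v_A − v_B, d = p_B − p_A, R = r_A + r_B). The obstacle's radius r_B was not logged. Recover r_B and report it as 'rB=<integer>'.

m = -320
d = (21, 4);  v_rel = (5, -4),  |v_rel|² = 41
v_rel×d = (5)·(4) − (-4)·(21) = 104
since m = R²·41 − 104²:  R² = (10816 + -320) / 41 = 256
R = √256 = 16  ⇒  r_B = 16 − 8 = 8

rB=8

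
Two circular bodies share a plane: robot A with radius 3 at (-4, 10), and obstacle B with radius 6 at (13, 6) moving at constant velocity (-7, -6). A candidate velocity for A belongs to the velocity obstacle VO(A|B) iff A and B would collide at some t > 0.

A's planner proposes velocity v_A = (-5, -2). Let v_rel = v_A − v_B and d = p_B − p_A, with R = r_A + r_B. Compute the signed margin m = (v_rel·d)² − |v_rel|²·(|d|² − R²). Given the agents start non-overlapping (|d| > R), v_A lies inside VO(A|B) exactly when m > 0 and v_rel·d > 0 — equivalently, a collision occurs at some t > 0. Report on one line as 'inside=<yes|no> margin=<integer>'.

d = (17, -4),  |d|² = 305;  R = 3+6 = 9,  c = 305−9² = 224
v_rel = (2, 4),  |v_rel|² = 20;  v_rel·d = (2)·(17) + (4)·(-4) = 18
20·t² − 36·t + 224 = 0  ⇒  m = 18² − 20·224 = -4156
m = -4156 < 0,  v_rel·d = 18 > 0  ⇒  outside

inside=no margin=-4156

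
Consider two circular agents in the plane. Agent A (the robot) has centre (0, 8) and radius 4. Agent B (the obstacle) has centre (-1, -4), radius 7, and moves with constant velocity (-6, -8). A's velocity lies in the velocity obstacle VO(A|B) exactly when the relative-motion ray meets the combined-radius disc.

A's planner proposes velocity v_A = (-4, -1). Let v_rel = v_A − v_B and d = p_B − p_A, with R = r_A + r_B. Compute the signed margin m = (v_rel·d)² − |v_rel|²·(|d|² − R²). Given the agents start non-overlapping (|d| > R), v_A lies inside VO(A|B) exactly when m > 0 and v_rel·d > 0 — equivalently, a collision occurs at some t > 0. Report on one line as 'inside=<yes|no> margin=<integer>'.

d = (-1, -12),  |d|² = 145;  R = 4+7 = 11,  c = 145−11² = 24
v_rel = (2, 7),  |v_rel|² = 53;  v_rel·d = (2)·(-1) + (7)·(-12) = -86
53·t² + 172·t + 24 = 0  ⇒  m = (-86)² − 53·24 = 6124
m = 6124 > 0,  v_rel·d = -86 < 0  ⇒  outside

inside=no margin=6124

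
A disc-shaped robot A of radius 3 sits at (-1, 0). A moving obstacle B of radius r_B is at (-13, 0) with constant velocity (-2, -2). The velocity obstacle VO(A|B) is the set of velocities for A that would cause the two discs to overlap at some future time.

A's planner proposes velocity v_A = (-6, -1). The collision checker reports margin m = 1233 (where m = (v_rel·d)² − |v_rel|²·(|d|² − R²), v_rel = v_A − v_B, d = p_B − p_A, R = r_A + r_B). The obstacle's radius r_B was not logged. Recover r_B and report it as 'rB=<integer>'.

m = 1233
d = (-12, 0);  v_rel = (-4, 1),  |v_rel|² = 17
v_rel×d = (-4)·(0) − (1)·(-12) = 12
since m = R²·17 − 12²:  R² = (144 + 1233) / 17 = 81
R = √81 = 9  ⇒  r_B = 9 − 3 = 6

rB=6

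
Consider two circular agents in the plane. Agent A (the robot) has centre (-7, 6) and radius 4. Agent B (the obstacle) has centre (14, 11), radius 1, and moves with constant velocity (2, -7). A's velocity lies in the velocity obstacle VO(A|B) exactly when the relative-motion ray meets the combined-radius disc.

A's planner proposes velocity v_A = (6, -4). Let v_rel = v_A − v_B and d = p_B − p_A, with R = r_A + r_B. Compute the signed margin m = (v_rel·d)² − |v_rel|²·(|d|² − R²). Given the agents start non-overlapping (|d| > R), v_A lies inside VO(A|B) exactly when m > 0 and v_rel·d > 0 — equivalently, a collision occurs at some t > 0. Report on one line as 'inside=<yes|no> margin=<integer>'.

d = (21, 5),  |d|² = 466;  R = 4+1 = 5,  c = 466−5² = 441
v_rel = (4, 3),  |v_rel|² = 25;  v_rel·d = (4)·(21) + (3)·(5) = 99
25·t² − 198·t + 441 = 0  ⇒  m = 99² − 25·441 = -1224
m = -1224 < 0,  v_rel·d = 99 > 0  ⇒  outside

inside=no margin=-1224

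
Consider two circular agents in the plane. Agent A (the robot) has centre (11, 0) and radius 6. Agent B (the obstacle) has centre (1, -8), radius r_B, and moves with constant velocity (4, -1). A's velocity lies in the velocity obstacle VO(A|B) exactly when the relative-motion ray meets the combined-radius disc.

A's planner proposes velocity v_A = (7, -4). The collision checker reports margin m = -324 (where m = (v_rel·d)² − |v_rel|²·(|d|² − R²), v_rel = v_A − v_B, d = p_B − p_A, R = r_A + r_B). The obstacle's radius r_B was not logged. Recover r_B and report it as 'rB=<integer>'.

m = -324
d = (-10, -8);  v_rel = (3, -3),  |v_rel|² = 18
v_rel×d = (3)·(-8) − (-3)·(-10) = -54
since m = R²·18 − (-54)²:  R² = (2916 + -324) / 18 = 144
R = √144 = 12  ⇒  r_B = 12 − 6 = 6

rB=6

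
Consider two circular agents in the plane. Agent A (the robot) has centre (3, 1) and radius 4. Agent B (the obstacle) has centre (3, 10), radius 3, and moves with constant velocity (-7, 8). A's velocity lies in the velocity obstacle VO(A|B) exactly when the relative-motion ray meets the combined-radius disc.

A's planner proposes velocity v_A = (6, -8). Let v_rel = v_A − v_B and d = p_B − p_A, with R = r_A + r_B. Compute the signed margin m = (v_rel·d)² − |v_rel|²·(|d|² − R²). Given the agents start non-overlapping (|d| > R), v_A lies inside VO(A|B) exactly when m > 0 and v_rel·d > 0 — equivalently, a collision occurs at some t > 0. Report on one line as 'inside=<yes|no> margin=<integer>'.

d = (0, 9),  |d|² = 81;  R = 4+3 = 7,  c = 81−7² = 32
v_rel = (13, -16),  |v_rel|² = 425;  v_rel·d = (13)·(0) + (-16)·(9) = -144
425·t² + 288·t + 32 = 0  ⇒  m = (-144)² − 425·32 = 7136
m = 7136 > 0,  v_rel·d = -144 < 0  ⇒  outside

inside=no margin=7136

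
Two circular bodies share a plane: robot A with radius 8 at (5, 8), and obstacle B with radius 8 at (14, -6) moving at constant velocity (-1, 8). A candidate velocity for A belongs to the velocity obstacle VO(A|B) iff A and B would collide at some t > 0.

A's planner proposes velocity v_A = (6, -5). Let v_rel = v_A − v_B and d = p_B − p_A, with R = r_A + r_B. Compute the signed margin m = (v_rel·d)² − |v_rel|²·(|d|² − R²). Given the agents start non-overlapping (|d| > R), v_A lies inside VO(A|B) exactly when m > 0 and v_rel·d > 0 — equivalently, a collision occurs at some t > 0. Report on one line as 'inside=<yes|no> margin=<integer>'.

d = (9, -14),  |d|² = 277;  R = 8+8 = 16,  c = 277−16² = 21
v_rel = (7, -13),  |v_rel|² = 218;  v_rel·d = (7)·(9) + (-13)·(-14) = 245
218·t² − 490·t + 21 = 0  ⇒  m = 245² − 218·21 = 55447
m = 55447 > 0,  v_rel·d = 245 > 0  ⇒  inside

inside=yes margin=55447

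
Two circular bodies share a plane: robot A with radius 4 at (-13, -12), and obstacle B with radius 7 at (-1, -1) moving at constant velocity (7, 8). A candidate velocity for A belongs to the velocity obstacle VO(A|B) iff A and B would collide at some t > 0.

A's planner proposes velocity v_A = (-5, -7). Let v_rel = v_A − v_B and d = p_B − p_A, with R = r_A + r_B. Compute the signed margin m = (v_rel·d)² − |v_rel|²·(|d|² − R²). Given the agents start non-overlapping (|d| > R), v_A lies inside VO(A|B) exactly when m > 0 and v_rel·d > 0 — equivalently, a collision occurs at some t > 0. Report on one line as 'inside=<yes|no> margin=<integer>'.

d = (12, 11),  |d|² = 265;  R = 4+7 = 11,  c = 265−11² = 144
v_rel = (-12, -15),  |v_rel|² = 369;  v_rel·d = (-12)·(12) + (-15)·(11) = -309
369·t² + 618·t + 144 = 0  ⇒  m = (-309)² − 369·144 = 42345
m = 42345 > 0,  v_rel·d = -309 < 0  ⇒  outside

inside=no margin=42345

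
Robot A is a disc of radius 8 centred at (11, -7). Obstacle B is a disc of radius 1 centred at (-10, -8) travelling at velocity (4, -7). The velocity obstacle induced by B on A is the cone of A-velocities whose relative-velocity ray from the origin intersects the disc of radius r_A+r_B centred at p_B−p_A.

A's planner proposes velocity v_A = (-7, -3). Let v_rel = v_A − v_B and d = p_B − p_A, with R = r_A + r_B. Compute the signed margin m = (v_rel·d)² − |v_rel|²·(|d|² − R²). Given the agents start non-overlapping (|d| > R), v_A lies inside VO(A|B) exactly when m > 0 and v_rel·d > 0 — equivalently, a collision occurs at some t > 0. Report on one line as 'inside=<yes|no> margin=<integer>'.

d = (-21, -1),  |d|² = 442;  R = 8+1 = 9,  c = 442−9² = 361
v_rel = (-11, 4),  |v_rel|² = 137;  v_rel·d = (-11)·(-21) + (4)·(-1) = 227
137·t² − 454·t + 361 = 0  ⇒  m = 227² − 137·361 = 2072
m = 2072 > 0,  v_rel·d = 227 > 0  ⇒  inside

inside=yes margin=2072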